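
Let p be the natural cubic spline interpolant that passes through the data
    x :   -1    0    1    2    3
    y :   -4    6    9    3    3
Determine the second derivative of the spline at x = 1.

With σ_i denoting the second derivative at x_i, h_i = 1, 1, 1, 1, and Δ_i = (y_(i+1) − y_i)/h_i = 10, 3, -6, 0:
  1·σ_0 + 4·σ_1 + 1·σ_2 = 6(Δ_1 - Δ_0) = -42
  1·σ_1 + 4·σ_2 + 1·σ_3 = 6(Δ_2 - Δ_1) = -54
  1·σ_2 + 4·σ_3 + 1·σ_4 = 6(Δ_3 - Δ_2) = 36
Natural end conditions: σ_0 = σ_4 = 0.
Solving: σ_0 = 0, σ_1 = -27/4, σ_2 = -15, σ_3 = 51/4, σ_4 = 0.

-15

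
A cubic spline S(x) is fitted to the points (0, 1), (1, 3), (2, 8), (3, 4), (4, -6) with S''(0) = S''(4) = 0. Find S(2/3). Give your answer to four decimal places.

Put σ_i = S'' at the i-th knot. Here h = (1, 1, 1, 1) and Δ = (2, 5, -4, -10), so the interior equations h_(i-1)·σ_(i-1) + 2(h_(i-1)+h_i)·σ_i + h_i·σ_(i+1) = 6(Δ_i − Δ_(i-1)) read
  1·σ_0 + 4·σ_1 + 1·σ_2 = 6(Δ_1 - Δ_0) = 18
  1·σ_1 + 4·σ_2 + 1·σ_3 = 6(Δ_2 - Δ_1) = -54
  1·σ_2 + 4·σ_3 + 1·σ_4 = 6(Δ_3 - Δ_2) = -36
Natural end conditions: σ_0 = σ_4 = 0.
Forward elimination and back-substitution give σ_0 = 0, σ_1 = 225/28, σ_2 = -99/7, σ_3 = -153/28, σ_4 = 0.
On [0, 1], S(x) = 1 + 37/56·x + 0·x² + 75/56·x³.
With x = 2/3: S(2/3) = 463/252.

1.8373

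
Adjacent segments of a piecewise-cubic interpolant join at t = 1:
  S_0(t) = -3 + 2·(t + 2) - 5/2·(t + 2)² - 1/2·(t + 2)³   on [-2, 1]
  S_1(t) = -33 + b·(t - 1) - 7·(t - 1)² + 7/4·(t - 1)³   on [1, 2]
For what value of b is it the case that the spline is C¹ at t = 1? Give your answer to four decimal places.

S_0'(t) = 2 - 5·(t + 2) - 3/2·(t + 2)², so S_0'(1) = -53/2. On the right, S_1'(1) = b, so b = -53/2.

-26.5000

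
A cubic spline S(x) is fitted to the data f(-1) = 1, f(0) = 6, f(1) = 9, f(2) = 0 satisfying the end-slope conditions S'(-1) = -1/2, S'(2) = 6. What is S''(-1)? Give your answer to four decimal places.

15.7333

With σ_i denoting the second derivative at x_i, h_i = 1, 1, 1, and Δ_i = (y_(i+1) − y_i)/h_i = 5, 3, -9:
  1·σ_0 + 4·σ_1 + 1·σ_2 = 6(Δ_1 - Δ_0) = -12
  1·σ_1 + 4·σ_2 + 1·σ_3 = 6(Δ_2 - Δ_1) = -72
Clamped end conditions give two more equations: 2h_0·σ_0 + h_0·σ_1 = 6(Δ_0 - S'(-1)) = 33 and h_2·σ_2 + 2h_2·σ_3 = 6(S'(2) - Δ_2) = 90.
Forward elimination and back-substitution give σ_0 = 236/15, σ_1 = 23/15, σ_2 = -508/15, σ_3 = 929/15.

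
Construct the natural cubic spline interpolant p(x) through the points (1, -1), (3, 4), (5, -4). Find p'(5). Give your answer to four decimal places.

Write m_i for p''(x_i). With h_i = 2, 2 and divided differences Δ_i = 5/2, -4, the continuity of p' gives the tridiagonal system
  2·m_0 + 8·m_1 + 2·m_2 = 6(Δ_1 - Δ_0) = -39
Natural end conditions: m_0 = m_2 = 0.
Forward elimination and back-substitution give m_0 = 0, m_1 = -39/8, m_2 = 0.
On [3, 5], p'(x) = b_1 + 2c_1·(x - 3) + 3d_1·(x - 3)² with b_1 = Δ_1 - h_1(2m_1 + m_2)/6 = -3/4, c_1 = m_1/2 = -39/16, d_1 = (m_2 - m_1)/(6h_1) = 13/32. So p'(5) = -45/8.

-5.6250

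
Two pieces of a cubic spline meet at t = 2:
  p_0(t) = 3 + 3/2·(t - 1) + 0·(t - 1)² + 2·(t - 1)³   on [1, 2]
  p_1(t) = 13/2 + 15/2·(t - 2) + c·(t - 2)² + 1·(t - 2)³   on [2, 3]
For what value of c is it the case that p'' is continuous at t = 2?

6

p_0''(t) = 0 + 12·(t - 1), so p_0''(2) = 12. On the right, p_1''(2) = 2c, so c = 6.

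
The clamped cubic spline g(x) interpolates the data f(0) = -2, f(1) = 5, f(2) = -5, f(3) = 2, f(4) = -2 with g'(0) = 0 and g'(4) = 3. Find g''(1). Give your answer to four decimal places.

Let σ_i = g''(x_i). Step sizes h_i = 1, 1, 1, 1; slopes of the chords Δ_i = (y_(i+1) - y_i)/h_i = 7, -10, 7, -4.
  1·σ_0 + 4·σ_1 + 1·σ_2 = 6(Δ_1 - Δ_0) = -102
  1·σ_1 + 4·σ_2 + 1·σ_3 = 6(Δ_2 - Δ_1) = 102
  1·σ_2 + 4·σ_3 + 1·σ_4 = 6(Δ_3 - Δ_2) = -66
Clamped end conditions give two more equations: 2h_0·σ_0 + h_0·σ_1 = 6(Δ_0 - g'(0)) = 42 and h_3·σ_3 + 2h_3·σ_4 = 6(g'(4) - Δ_3) = 42.
Forward elimination and back-substitution give σ_0 = 1269/28, σ_1 = -681/14, σ_2 = 189/4, σ_3 = -537/14, σ_4 = 1125/28.

-48.6429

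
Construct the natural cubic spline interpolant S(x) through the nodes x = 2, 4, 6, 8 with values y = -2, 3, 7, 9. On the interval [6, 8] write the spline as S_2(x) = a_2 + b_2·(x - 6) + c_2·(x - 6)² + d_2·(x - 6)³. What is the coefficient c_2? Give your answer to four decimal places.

-0.3500

Let M_i = S''(x_i). Step sizes h_i = 2, 2, 2; slopes of the chords Δ_i = (y_(i+1) - y_i)/h_i = 5/2, 2, 1.
  2·M_0 + 8·M_1 + 2·M_2 = 6(Δ_1 - Δ_0) = -3
  2·M_1 + 8·M_2 + 2·M_3 = 6(Δ_2 - Δ_1) = -6
Natural end conditions: M_0 = M_3 = 0.
Solving: M_0 = 0, M_1 = -1/5, M_2 = -7/10, M_3 = 0.
On [6, 8], with S_2(x) = a_2 + b_2·(x - 6) + c_2·(x - 6)² + d_2·(x - 6)³: c_2 = M_2/2 = -7/20, d_2 = (M_3 - M_2)/(6h_2) = 7/120, b_2 = Δ_2 - h_2(2M_2 + M_3)/6 = 22/15.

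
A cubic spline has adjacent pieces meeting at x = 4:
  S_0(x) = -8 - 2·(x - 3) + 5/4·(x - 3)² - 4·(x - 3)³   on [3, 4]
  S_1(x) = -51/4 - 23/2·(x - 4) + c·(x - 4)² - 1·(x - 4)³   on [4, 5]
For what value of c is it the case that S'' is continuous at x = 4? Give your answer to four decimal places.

S_0''(x) = 5/2 - 24·(x - 3), so S_0''(4) = -43/2. On the right, S_1''(4) = 2c, so c = -43/4.

-10.7500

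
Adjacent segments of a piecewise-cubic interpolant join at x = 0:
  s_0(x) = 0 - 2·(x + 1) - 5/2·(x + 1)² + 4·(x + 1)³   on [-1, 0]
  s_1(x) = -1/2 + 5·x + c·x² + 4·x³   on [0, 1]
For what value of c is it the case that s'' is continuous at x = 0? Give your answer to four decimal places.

s_0''(x) = -5 + 24·(x + 1), so s_0''(0) = 19. On the right, s_1''(0) = 2c, so c = 19/2.

9.5000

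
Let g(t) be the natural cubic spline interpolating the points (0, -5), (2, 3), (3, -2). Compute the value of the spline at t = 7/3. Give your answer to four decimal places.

1.8889

Put M_i = g'' at the i-th knot. Here h = (2, 1) and Δ = (4, -5), so the interior equations h_(i-1)·M_(i-1) + 2(h_(i-1)+h_i)·M_i + h_i·M_(i+1) = 6(Δ_i − Δ_(i-1)) read
  2·M_0 + 6·M_1 + 1·M_2 = 6(Δ_1 - Δ_0) = -54
Natural end conditions: M_0 = M_2 = 0.
Solving: M_0 = 0, M_1 = -9, M_2 = 0.
On [2, 3], g(t) = 3 - 2·(t - 2) - 9/2·(t - 2)² + 3/2·(t - 2)³.
With (t - 2) = 1/3: g(7/3) = 17/9.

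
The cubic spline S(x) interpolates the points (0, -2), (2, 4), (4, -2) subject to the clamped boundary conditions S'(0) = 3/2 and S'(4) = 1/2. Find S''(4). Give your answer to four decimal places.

Write σ_i for S''(x_i). With h_i = 2, 2 and divided differences Δ_i = 3, -3, the continuity of S' gives the tridiagonal system
  2·σ_0 + 8·σ_1 + 2·σ_2 = 6(Δ_1 - Δ_0) = -36
Clamped end conditions give two more equations: 2h_0·σ_0 + h_0·σ_1 = 6(Δ_0 - S'(0)) = 9 and h_1·σ_1 + 2h_1·σ_2 = 6(S'(4) - Δ_1) = 21.
Solving the tridiagonal system: σ_0 = 13/2, σ_1 = -17/2, σ_2 = 19/2.

9.5000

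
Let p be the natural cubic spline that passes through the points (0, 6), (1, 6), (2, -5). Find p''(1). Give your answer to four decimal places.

-16.5000

Put σ_i = p'' at the i-th knot. Here h = (1, 1) and Δ = (0, -11), so the interior equations h_(i-1)·σ_(i-1) + 2(h_(i-1)+h_i)·σ_i + h_i·σ_(i+1) = 6(Δ_i − Δ_(i-1)) read
  1·σ_0 + 4·σ_1 + 1·σ_2 = 6(Δ_1 - Δ_0) = -66
Natural end conditions: σ_0 = σ_2 = 0.
Solving the tridiagonal system: σ_0 = 0, σ_1 = -33/2, σ_2 = 0.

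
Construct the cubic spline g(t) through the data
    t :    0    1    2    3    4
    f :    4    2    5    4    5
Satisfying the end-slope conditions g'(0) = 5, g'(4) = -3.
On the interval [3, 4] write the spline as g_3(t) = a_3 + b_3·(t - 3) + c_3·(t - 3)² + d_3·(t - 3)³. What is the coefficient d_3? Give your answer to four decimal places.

-4.6607

With M_i denoting the second derivative at x_i, h_i = 1, 1, 1, 1, and Δ_i = (y_(i+1) − y_i)/h_i = -2, 3, -1, 1:
  1·M_0 + 4·M_1 + 1·M_2 = 6(Δ_1 - Δ_0) = 30
  1·M_1 + 4·M_2 + 1·M_3 = 6(Δ_2 - Δ_1) = -24
  1·M_2 + 4·M_3 + 1·M_4 = 6(Δ_3 - Δ_2) = 12
Clamped end conditions give two more equations: 2h_0·M_0 + h_0·M_1 = 6(Δ_0 - g'(0)) = -42 and h_3·M_3 + 2h_3·M_4 = 6(g'(4) - Δ_3) = -24.
Solving: M_0 = -845/28, M_1 = 257/14, M_2 = -53/4, M_3 = 149/14, M_4 = -485/28.
On [3, 4], with g_3(t) = a_3 + b_3·(t - 3) + c_3·(t - 3)² + d_3·(t - 3)³: c_3 = M_3/2 = 149/28, d_3 = (M_4 - M_3)/(6h_3) = -261/56, b_3 = Δ_3 - h_3(2M_3 + M_4)/6 = 19/56.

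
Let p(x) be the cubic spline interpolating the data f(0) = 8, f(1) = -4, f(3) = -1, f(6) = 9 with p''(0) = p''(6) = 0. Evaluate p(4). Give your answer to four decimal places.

3.2857

With M_i denoting the second derivative at x_i, h_i = 1, 2, 3, and Δ_i = (y_(i+1) − y_i)/h_i = -12, 3/2, 10/3:
  1·M_0 + 6·M_1 + 2·M_2 = 6(Δ_1 - Δ_0) = 81
  2·M_1 + 10·M_2 + 3·M_3 = 6(Δ_2 - Δ_1) = 11
Natural end conditions: M_0 = M_3 = 0.
Hence M_0 = 0, M_1 = 197/14, M_2 = -12/7, M_3 = 0.
On [3, 6], p(x) = -1 + 106/21·(x - 3) - 6/7·(x - 3)² + 2/21·(x - 3)³.
With (x - 3) = 1: p(4) = 23/7.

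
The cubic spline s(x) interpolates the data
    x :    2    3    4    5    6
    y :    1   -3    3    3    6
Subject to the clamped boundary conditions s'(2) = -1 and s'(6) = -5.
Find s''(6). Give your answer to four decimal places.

With m_i denoting the second derivative at x_i, h_i = 1, 1, 1, 1, and Δ_i = (y_(i+1) − y_i)/h_i = -4, 6, 0, 3:
  1·m_0 + 4·m_1 + 1·m_2 = 6(Δ_1 - Δ_0) = 60
  1·m_1 + 4·m_2 + 1·m_3 = 6(Δ_2 - Δ_1) = -36
  1·m_2 + 4·m_3 + 1·m_4 = 6(Δ_3 - Δ_2) = 18
Clamped end conditions give two more equations: 2h_0·m_0 + h_0·m_1 = 6(Δ_0 - s'(2)) = -18 and h_3·m_3 + 2h_3·m_4 = 6(s'(6) - Δ_3) = -48.
Solving the tridiagonal system: m_0 = -607/28, m_1 = 355/14, m_2 = -79/4, m_3 = 247/14, m_4 = -919/28.

-32.8214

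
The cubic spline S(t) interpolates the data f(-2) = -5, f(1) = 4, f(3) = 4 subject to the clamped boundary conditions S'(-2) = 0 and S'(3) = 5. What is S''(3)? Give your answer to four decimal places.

Put M_i = S'' at the i-th knot. Here h = (3, 2) and Δ = (3, 0), so the interior equations h_(i-1)·M_(i-1) + 2(h_(i-1)+h_i)·M_i + h_i·M_(i+1) = 6(Δ_i − Δ_(i-1)) read
  3·M_0 + 10·M_1 + 2·M_2 = 6(Δ_1 - Δ_0) = -18
Clamped end conditions give two more equations: 2h_0·M_0 + h_0·M_1 = 6(Δ_0 - S'(-2)) = 18 and h_1·M_1 + 2h_1·M_2 = 6(S'(3) - Δ_1) = 30.
Solving: M_0 = 29/5, M_1 = -28/5, M_2 = 103/10.

10.3000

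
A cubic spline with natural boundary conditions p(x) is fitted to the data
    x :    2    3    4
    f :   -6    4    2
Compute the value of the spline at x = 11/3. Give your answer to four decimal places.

With σ_i denoting the second derivative at x_i, h_i = 1, 1, and Δ_i = (y_(i+1) − y_i)/h_i = 10, -2:
  1·σ_0 + 4·σ_1 + 1·σ_2 = 6(Δ_1 - Δ_0) = -72
Natural end conditions: σ_0 = σ_2 = 0.
Solving: σ_0 = 0, σ_1 = -18, σ_2 = 0.
On [3, 4], p(x) = 4 + 4·(x - 3) - 9·(x - 3)² + 3·(x - 3)³.
With (x - 3) = 2/3: p(11/3) = 32/9.

3.5556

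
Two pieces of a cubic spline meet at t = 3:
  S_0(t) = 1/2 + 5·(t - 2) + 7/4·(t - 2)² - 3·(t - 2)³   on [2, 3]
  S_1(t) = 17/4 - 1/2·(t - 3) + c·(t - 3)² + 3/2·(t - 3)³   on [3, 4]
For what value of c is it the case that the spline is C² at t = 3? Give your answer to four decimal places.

-7.2500

S_0''(t) = 7/2 - 18·(t - 2), so S_0''(3) = -29/2. On the right, S_1''(3) = 2c, so c = -29/4.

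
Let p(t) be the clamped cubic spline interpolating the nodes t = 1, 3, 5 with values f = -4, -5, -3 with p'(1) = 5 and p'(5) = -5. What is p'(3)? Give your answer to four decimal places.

0.3750

Write M_i for p''(x_i). With h_i = 2, 2 and divided differences Δ_i = -1/2, 1, the continuity of p' gives the tridiagonal system
  2·M_0 + 8·M_1 + 2·M_2 = 6(Δ_1 - Δ_0) = 9
Clamped end conditions give two more equations: 2h_0·M_0 + h_0·M_1 = 6(Δ_0 - p'(1)) = -33 and h_1·M_1 + 2h_1·M_2 = 6(p'(5) - Δ_1) = -36.
Solving: M_0 = -95/8, M_1 = 29/4, M_2 = -101/8.
On [3, 5], p'(t) = b_1 + 2c_1·(t - 3) + 3d_1·(t - 3)² with b_1 = Δ_1 - h_1(2M_1 + M_2)/6 = 3/8, c_1 = M_1/2 = 29/8, d_1 = (M_2 - M_1)/(6h_1) = -53/32. So p'(3) = 3/8.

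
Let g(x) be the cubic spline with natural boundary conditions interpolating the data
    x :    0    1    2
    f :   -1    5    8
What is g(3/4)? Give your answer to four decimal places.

Let m_i = g''(x_i). Step sizes h_i = 1, 1; slopes of the chords Δ_i = (y_(i+1) - y_i)/h_i = 6, 3.
  1·m_0 + 4·m_1 + 1·m_2 = 6(Δ_1 - Δ_0) = -18
Natural end conditions: m_0 = m_2 = 0.
Forward elimination and back-substitution give m_0 = 0, m_1 = -9/2, m_2 = 0.
On [0, 1], g(x) = -1 + 27/4·x + 0·x² - 3/4·x³.
With x = 3/4: g(3/4) = 959/256.

3.7461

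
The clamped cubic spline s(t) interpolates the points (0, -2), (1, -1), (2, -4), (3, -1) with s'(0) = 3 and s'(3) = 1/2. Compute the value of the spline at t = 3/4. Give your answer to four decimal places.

With σ_i denoting the second derivative at x_i, h_i = 1, 1, 1, and Δ_i = (y_(i+1) − y_i)/h_i = 1, -3, 3:
  1·σ_0 + 4·σ_1 + 1·σ_2 = 6(Δ_1 - Δ_0) = -24
  1·σ_1 + 4·σ_2 + 1·σ_3 = 6(Δ_2 - Δ_1) = 36
Clamped end conditions give two more equations: 2h_0·σ_0 + h_0·σ_1 = 6(Δ_0 - s'(0)) = -12 and h_2·σ_2 + 2h_2·σ_3 = 6(s'(3) - Δ_2) = -15.
Solving: σ_0 = -19/15, σ_1 = -142/15, σ_2 = 227/15, σ_3 = -226/15.
On [0, 1], s(t) = -2 + 3·t - 19/30·t² - 41/30·t³.
With t = 3/4: s(3/4) = -437/640.

-0.6828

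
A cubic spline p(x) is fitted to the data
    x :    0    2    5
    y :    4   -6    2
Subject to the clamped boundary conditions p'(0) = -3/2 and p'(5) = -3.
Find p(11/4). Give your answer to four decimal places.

-5.1086

Write M_i for p''(x_i). With h_i = 2, 3 and divided differences Δ_i = -5, 8/3, the continuity of p' gives the tridiagonal system
  2·M_0 + 10·M_1 + 3·M_2 = 6(Δ_1 - Δ_0) = 46
Clamped end conditions give two more equations: 2h_0·M_0 + h_0·M_1 = 6(Δ_0 - p'(0)) = -21 and h_1·M_1 + 2h_1·M_2 = 6(p'(5) - Δ_1) = -34.
Solving: M_0 = -203/20, M_1 = 49/5, M_2 = -317/30.
On [2, 5], p(x) = -6 - 37/20·(x - 2) + 49/10·(x - 2)² - 611/540·(x - 2)³.
With (x - 2) = 3/4: p(11/4) = -6539/1280.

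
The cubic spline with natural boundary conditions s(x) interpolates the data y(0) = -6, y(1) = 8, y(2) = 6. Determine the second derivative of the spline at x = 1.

-24

Let σ_i = s''(x_i). Step sizes h_i = 1, 1; slopes of the chords Δ_i = (y_(i+1) - y_i)/h_i = 14, -2.
  1·σ_0 + 4·σ_1 + 1·σ_2 = 6(Δ_1 - Δ_0) = -96
Natural end conditions: σ_0 = σ_2 = 0.
Solving: σ_0 = 0, σ_1 = -24, σ_2 = 0.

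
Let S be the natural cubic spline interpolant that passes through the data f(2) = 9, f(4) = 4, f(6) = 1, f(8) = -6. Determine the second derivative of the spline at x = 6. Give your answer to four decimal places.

-1.8000

Write m_i for S''(x_i). With h_i = 2, 2, 2 and divided differences Δ_i = -5/2, -3/2, -7/2, the continuity of S' gives the tridiagonal system
  2·m_0 + 8·m_1 + 2·m_2 = 6(Δ_1 - Δ_0) = 6
  2·m_1 + 8·m_2 + 2·m_3 = 6(Δ_2 - Δ_1) = -12
Natural end conditions: m_0 = m_3 = 0.
Solving: m_0 = 0, m_1 = 6/5, m_2 = -9/5, m_3 = 0.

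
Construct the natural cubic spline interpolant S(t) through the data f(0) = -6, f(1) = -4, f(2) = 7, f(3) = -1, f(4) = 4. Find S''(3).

With σ_i denoting the second derivative at x_i, h_i = 1, 1, 1, 1, and Δ_i = (y_(i+1) − y_i)/h_i = 2, 11, -8, 5:
  1·σ_0 + 4·σ_1 + 1·σ_2 = 6(Δ_1 - Δ_0) = 54
  1·σ_1 + 4·σ_2 + 1·σ_3 = 6(Δ_2 - Δ_1) = -114
  1·σ_2 + 4·σ_3 + 1·σ_4 = 6(Δ_3 - Δ_2) = 78
Natural end conditions: σ_0 = σ_4 = 0.
Solving: σ_0 = 0, σ_1 = 24, σ_2 = -42, σ_3 = 30, σ_4 = 0.

30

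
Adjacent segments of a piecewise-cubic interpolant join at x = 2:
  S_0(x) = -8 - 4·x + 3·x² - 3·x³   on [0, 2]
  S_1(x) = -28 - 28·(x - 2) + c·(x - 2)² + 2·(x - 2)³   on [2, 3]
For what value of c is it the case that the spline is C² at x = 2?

-15

S_0''(x) = 6 - 18·x, so S_0''(2) = -30. On the right, S_1''(2) = 2c, so c = -15.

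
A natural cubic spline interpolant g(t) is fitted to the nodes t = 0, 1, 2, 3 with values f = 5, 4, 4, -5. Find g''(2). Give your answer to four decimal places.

Put σ_i = g'' at the i-th knot. Here h = (1, 1, 1) and Δ = (-1, 0, -9), so the interior equations h_(i-1)·σ_(i-1) + 2(h_(i-1)+h_i)·σ_i + h_i·σ_(i+1) = 6(Δ_i − Δ_(i-1)) read
  1·σ_0 + 4·σ_1 + 1·σ_2 = 6(Δ_1 - Δ_0) = 6
  1·σ_1 + 4·σ_2 + 1·σ_3 = 6(Δ_2 - Δ_1) = -54
Natural end conditions: σ_0 = σ_3 = 0.
Forward elimination and back-substitution give σ_0 = 0, σ_1 = 26/5, σ_2 = -74/5, σ_3 = 0.

-14.8000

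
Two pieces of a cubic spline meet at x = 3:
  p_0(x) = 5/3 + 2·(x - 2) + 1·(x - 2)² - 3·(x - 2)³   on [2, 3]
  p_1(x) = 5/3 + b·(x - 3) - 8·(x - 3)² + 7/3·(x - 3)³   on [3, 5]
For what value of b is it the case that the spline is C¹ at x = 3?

p_0'(x) = 2 + 2·(x - 2) - 9·(x - 2)², so p_0'(3) = -5. On the right, p_1'(3) = b, so b = -5.

-5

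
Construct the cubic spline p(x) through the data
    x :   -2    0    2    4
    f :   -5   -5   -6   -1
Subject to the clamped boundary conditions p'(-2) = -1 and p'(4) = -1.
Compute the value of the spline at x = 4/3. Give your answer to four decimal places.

With m_i denoting the second derivative at x_i, h_i = 2, 2, 2, and Δ_i = (y_(i+1) − y_i)/h_i = 0, -1/2, 5/2:
  2·m_0 + 8·m_1 + 2·m_2 = 6(Δ_1 - Δ_0) = -3
  2·m_1 + 8·m_2 + 2·m_3 = 6(Δ_2 - Δ_1) = 18
Clamped end conditions give two more equations: 2h_0·m_0 + h_0·m_1 = 6(Δ_0 - p'(-2)) = 6 and h_2·m_2 + 2h_2·m_3 = 6(p'(4) - Δ_2) = -21.
Solving: m_0 = 13/5, m_1 = -11/5, m_2 = 47/10, m_3 = -38/5.
On [0, 2], p(x) = -5 - 3/5·x - 11/10·x² + 23/40·x³.
With x = 4/3: p(4/3) = -863/135.

-6.3926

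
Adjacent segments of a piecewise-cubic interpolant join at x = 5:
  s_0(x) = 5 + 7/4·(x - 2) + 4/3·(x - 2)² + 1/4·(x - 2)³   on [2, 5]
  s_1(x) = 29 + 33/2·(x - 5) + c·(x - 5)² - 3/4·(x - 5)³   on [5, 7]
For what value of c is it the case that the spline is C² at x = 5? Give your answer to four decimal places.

3.5833

s_0''(x) = 8/3 + 3/2·(x - 2), so s_0''(5) = 43/6. On the right, s_1''(5) = 2c, so c = 43/12.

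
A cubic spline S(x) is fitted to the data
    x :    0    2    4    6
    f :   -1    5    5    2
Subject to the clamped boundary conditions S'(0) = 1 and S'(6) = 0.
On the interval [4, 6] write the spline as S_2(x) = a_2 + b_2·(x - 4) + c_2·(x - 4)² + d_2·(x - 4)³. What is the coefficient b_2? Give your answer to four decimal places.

-1.7333

With m_i denoting the second derivative at x_i, h_i = 2, 2, 2, and Δ_i = (y_(i+1) − y_i)/h_i = 3, 0, -3/2:
  2·m_0 + 8·m_1 + 2·m_2 = 6(Δ_1 - Δ_0) = -18
  2·m_1 + 8·m_2 + 2·m_3 = 6(Δ_2 - Δ_1) = -9
Clamped end conditions give two more equations: 2h_0·m_0 + h_0·m_1 = 6(Δ_0 - S'(0)) = 12 and h_2·m_2 + 2h_2·m_3 = 6(S'(6) - Δ_2) = 9.
Solving: m_0 = 137/30, m_1 = -47/15, m_2 = -31/30, m_3 = 83/30.
On [4, 6], with S_2(x) = a_2 + b_2·(x - 4) + c_2·(x - 4)² + d_2·(x - 4)³: c_2 = m_2/2 = -31/60, d_2 = (m_3 - m_2)/(6h_2) = 19/60, b_2 = Δ_2 - h_2(2m_2 + m_3)/6 = -26/15.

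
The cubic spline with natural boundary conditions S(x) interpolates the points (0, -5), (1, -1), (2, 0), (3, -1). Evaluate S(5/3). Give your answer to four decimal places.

-0.0123

Write σ_i for S''(x_i). With h_i = 1, 1, 1 and divided differences Δ_i = 4, 1, -1, the continuity of S' gives the tridiagonal system
  1·σ_0 + 4·σ_1 + 1·σ_2 = 6(Δ_1 - Δ_0) = -18
  1·σ_1 + 4·σ_2 + 1·σ_3 = 6(Δ_2 - Δ_1) = -12
Natural end conditions: σ_0 = σ_3 = 0.
Solving: σ_0 = 0, σ_1 = -4, σ_2 = -2, σ_3 = 0.
On [1, 2], S(x) = -1 + 8/3·(x - 1) - 2·(x - 1)² + 1/3·(x - 1)³.
With (x - 1) = 2/3: S(5/3) = -1/81.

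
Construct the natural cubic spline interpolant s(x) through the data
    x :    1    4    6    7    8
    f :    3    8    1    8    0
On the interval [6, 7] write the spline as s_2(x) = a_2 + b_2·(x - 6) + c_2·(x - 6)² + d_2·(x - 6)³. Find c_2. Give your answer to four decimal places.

Write M_i for s''(x_i). With h_i = 3, 2, 1, 1 and divided differences Δ_i = 5/3, -7/2, 7, -8, the continuity of s' gives the tridiagonal system
  3·M_0 + 10·M_1 + 2·M_2 = 6(Δ_1 - Δ_0) = -31
  2·M_1 + 6·M_2 + 1·M_3 = 6(Δ_2 - Δ_1) = 63
  1·M_2 + 4·M_3 + 1·M_4 = 6(Δ_3 - Δ_2) = -90
Natural end conditions: M_0 = M_4 = 0.
Solving: M_0 = 0, M_1 = -1397/214, M_2 = 1834/107, M_3 = -2866/107, M_4 = 0.
On [6, 7], with s_2(x) = a_2 + b_2·(x - 6) + c_2·(x - 6)² + d_2·(x - 6)³: c_2 = M_2/2 = 917/107, d_2 = (M_3 - M_2)/(6h_2) = -2350/321, b_2 = Δ_2 - h_2(2M_2 + M_3)/6 = 1846/321.

8.5701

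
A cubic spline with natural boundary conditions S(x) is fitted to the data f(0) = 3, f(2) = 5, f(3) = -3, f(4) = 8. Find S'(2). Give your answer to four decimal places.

Let M_i = S''(x_i). Step sizes h_i = 2, 1, 1; slopes of the chords Δ_i = (y_(i+1) - y_i)/h_i = 1, -8, 11.
  2·M_0 + 6·M_1 + 1·M_2 = 6(Δ_1 - Δ_0) = -54
  1·M_1 + 4·M_2 + 1·M_3 = 6(Δ_2 - Δ_1) = 114
Natural end conditions: M_0 = M_3 = 0.
Forward elimination and back-substitution give M_0 = 0, M_1 = -330/23, M_2 = 738/23, M_3 = 0.
On [2, 3], S'(x) = b_1 + 2c_1·(x - 2) + 3d_1·(x - 2)² with b_1 = Δ_1 - h_1(2M_1 + M_2)/6 = -197/23, c_1 = M_1/2 = -165/23, d_1 = (M_2 - M_1)/(6h_1) = 178/23. So S'(2) = -197/23.

-8.5652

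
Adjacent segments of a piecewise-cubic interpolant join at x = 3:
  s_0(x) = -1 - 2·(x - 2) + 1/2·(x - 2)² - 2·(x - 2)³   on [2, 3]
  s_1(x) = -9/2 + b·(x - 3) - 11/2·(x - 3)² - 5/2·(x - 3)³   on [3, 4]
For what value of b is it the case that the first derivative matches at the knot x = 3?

-7

s_0'(x) = -2 + 1·(x - 2) - 6·(x - 2)², so s_0'(3) = -7. On the right, s_1'(3) = b, so b = -7.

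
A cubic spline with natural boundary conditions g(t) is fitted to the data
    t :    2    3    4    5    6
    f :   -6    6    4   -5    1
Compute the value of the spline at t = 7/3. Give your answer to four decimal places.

-1.1164

Write m_i for g''(x_i). With h_i = 1, 1, 1, 1 and divided differences Δ_i = 12, -2, -9, 6, the continuity of g' gives the tridiagonal system
  1·m_0 + 4·m_1 + 1·m_2 = 6(Δ_1 - Δ_0) = -84
  1·m_1 + 4·m_2 + 1·m_3 = 6(Δ_2 - Δ_1) = -42
  1·m_2 + 4·m_3 + 1·m_4 = 6(Δ_3 - Δ_2) = 90
Natural end conditions: m_0 = m_4 = 0.
Solving: m_0 = 0, m_1 = -501/28, m_2 = -87/7, m_3 = 717/28, m_4 = 0.
On [2, 3], g(t) = -6 + 839/56·(t - 2) + 0·(t - 2)² - 167/56·(t - 2)³.
With (t - 2) = 1/3: g(7/3) = -211/189.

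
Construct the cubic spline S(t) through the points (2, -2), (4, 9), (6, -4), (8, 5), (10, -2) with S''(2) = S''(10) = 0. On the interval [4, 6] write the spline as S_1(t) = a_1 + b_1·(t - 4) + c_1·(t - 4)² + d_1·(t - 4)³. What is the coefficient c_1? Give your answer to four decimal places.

-6.2143

Put M_i = S'' at the i-th knot. Here h = (2, 2, 2, 2) and Δ = (11/2, -13/2, 9/2, -7/2), so the interior equations h_(i-1)·M_(i-1) + 2(h_(i-1)+h_i)·M_i + h_i·M_(i+1) = 6(Δ_i − Δ_(i-1)) read
  2·M_0 + 8·M_1 + 2·M_2 = 6(Δ_1 - Δ_0) = -72
  2·M_1 + 8·M_2 + 2·M_3 = 6(Δ_2 - Δ_1) = 66
  2·M_2 + 8·M_3 + 2·M_4 = 6(Δ_3 - Δ_2) = -48
Natural end conditions: M_0 = M_4 = 0.
Forward elimination and back-substitution give M_0 = 0, M_1 = -87/7, M_2 = 96/7, M_3 = -66/7, M_4 = 0.
On [4, 6], with S_1(t) = a_1 + b_1·(t - 4) + c_1·(t - 4)² + d_1·(t - 4)³: c_1 = M_1/2 = -87/14, d_1 = (M_2 - M_1)/(6h_1) = 61/28, b_1 = Δ_1 - h_1(2M_1 + M_2)/6 = -39/14.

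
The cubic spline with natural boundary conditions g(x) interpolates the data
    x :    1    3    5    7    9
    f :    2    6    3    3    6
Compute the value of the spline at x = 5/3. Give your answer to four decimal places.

Let m_i = g''(x_i). Step sizes h_i = 2, 2, 2, 2; slopes of the chords Δ_i = (y_(i+1) - y_i)/h_i = 2, -3/2, 0, 3/2.
  2·m_0 + 8·m_1 + 2·m_2 = 6(Δ_1 - Δ_0) = -21
  2·m_1 + 8·m_2 + 2·m_3 = 6(Δ_2 - Δ_1) = 9
  2·m_2 + 8·m_3 + 2·m_4 = 6(Δ_3 - Δ_2) = 9
Natural end conditions: m_0 = m_4 = 0.
Solving the tridiagonal system: m_0 = 0, m_1 = -171/56, m_2 = 12/7, m_3 = 39/56, m_4 = 0.
On [1, 3], g(x) = 2 + 169/56·(x - 1) + 0·(x - 1)² - 57/224·(x - 1)³.
With (x - 1) = 2/3: g(5/3) = 248/63.

3.9365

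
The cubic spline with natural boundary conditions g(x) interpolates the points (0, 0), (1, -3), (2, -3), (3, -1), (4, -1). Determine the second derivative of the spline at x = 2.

With σ_i denoting the second derivative at x_i, h_i = 1, 1, 1, 1, and Δ_i = (y_(i+1) − y_i)/h_i = -3, 0, 2, 0:
  1·σ_0 + 4·σ_1 + 1·σ_2 = 6(Δ_1 - Δ_0) = 18
  1·σ_1 + 4·σ_2 + 1·σ_3 = 6(Δ_2 - Δ_1) = 12
  1·σ_2 + 4·σ_3 + 1·σ_4 = 6(Δ_3 - Δ_2) = -12
Natural end conditions: σ_0 = σ_4 = 0.
Forward elimination and back-substitution give σ_0 = 0, σ_1 = 15/4, σ_2 = 3, σ_3 = -15/4, σ_4 = 0.

3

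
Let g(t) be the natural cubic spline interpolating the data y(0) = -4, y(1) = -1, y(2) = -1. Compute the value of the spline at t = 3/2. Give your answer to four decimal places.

-0.7188

Put M_i = g'' at the i-th knot. Here h = (1, 1) and Δ = (3, 0), so the interior equations h_(i-1)·M_(i-1) + 2(h_(i-1)+h_i)·M_i + h_i·M_(i+1) = 6(Δ_i − Δ_(i-1)) read
  1·M_0 + 4·M_1 + 1·M_2 = 6(Δ_1 - Δ_0) = -18
Natural end conditions: M_0 = M_2 = 0.
Hence M_0 = 0, M_1 = -9/2, M_2 = 0.
On [1, 2], g(t) = -1 + 3/2·(t - 1) - 9/4·(t - 1)² + 3/4·(t - 1)³.
With (t - 1) = 1/2: g(3/2) = -23/32.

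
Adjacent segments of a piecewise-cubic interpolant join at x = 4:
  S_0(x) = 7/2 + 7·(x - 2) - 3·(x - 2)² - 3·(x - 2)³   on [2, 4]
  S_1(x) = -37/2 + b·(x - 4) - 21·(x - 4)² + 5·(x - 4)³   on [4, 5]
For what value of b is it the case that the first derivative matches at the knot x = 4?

-41

S_0'(x) = 7 - 6·(x - 2) - 9·(x - 2)², so S_0'(4) = -41. On the right, S_1'(4) = b, so b = -41.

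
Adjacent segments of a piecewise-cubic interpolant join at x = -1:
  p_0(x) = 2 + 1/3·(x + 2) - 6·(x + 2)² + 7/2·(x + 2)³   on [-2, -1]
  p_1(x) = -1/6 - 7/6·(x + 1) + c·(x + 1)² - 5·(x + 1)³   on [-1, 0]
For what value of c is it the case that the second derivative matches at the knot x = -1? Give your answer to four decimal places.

4.5000

p_0''(x) = -12 + 21·(x + 2), so p_0''(-1) = 9. On the right, p_1''(-1) = 2c, so c = 9/2.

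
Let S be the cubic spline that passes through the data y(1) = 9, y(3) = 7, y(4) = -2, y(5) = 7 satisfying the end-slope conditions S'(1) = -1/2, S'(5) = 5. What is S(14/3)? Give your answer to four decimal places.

4.0152

Let m_i = S''(x_i). Step sizes h_i = 2, 1, 1; slopes of the chords Δ_i = (y_(i+1) - y_i)/h_i = -1, -9, 9.
  2·m_0 + 6·m_1 + 1·m_2 = 6(Δ_1 - Δ_0) = -48
  1·m_1 + 4·m_2 + 1·m_3 = 6(Δ_2 - Δ_1) = 108
Clamped end conditions give two more equations: 2h_0·m_0 + h_0·m_1 = 6(Δ_0 - S'(1)) = -3 and h_2·m_2 + 2h_2·m_3 = 6(S'(5) - Δ_2) = -24.
Solving: m_0 = 86/11, m_1 = -377/22, m_2 = 431/11, m_3 = -695/22.
On [4, 5], S(x) = -2 + 53/44·(x - 4) + 431/22·(x - 4)² - 519/44·(x - 4)³.
With (x - 4) = 2/3: S(14/3) = 265/66.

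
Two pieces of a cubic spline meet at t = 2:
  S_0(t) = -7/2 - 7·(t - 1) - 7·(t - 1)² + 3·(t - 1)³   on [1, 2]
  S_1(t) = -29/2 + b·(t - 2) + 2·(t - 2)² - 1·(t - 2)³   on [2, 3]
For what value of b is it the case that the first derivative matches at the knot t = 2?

S_0'(t) = -7 - 14·(t - 1) + 9·(t - 1)², so S_0'(2) = -12. On the right, S_1'(2) = b, so b = -12.

-12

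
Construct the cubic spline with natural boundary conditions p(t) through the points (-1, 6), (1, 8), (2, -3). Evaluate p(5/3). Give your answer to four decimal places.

1.2593

Put M_i = p'' at the i-th knot. Here h = (2, 1) and Δ = (1, -11), so the interior equations h_(i-1)·M_(i-1) + 2(h_(i-1)+h_i)·M_i + h_i·M_(i+1) = 6(Δ_i − Δ_(i-1)) read
  2·M_0 + 6·M_1 + 1·M_2 = 6(Δ_1 - Δ_0) = -72
Natural end conditions: M_0 = M_2 = 0.
Forward elimination and back-substitution give M_0 = 0, M_1 = -12, M_2 = 0.
On [1, 2], p(t) = 8 - 7·(t - 1) - 6·(t - 1)² + 2·(t - 1)³.
With (t - 1) = 2/3: p(5/3) = 34/27.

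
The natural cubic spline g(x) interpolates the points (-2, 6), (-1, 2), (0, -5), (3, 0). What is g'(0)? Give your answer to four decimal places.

-5.6237

Put M_i = g'' at the i-th knot. Here h = (1, 1, 3) and Δ = (-4, -7, 5/3), so the interior equations h_(i-1)·M_(i-1) + 2(h_(i-1)+h_i)·M_i + h_i·M_(i+1) = 6(Δ_i − Δ_(i-1)) read
  1·M_0 + 4·M_1 + 1·M_2 = 6(Δ_1 - Δ_0) = -18
  1·M_1 + 8·M_2 + 3·M_3 = 6(Δ_2 - Δ_1) = 52
Natural end conditions: M_0 = M_3 = 0.
Solving: M_0 = 0, M_1 = -196/31, M_2 = 226/31, M_3 = 0.
On [0, 3], g'(x) = b_2 + 2c_2·x + 3d_2·x² with b_2 = Δ_2 - h_2(2M_2 + M_3)/6 = -523/93, c_2 = M_2/2 = 113/31, d_2 = (M_3 - M_2)/(6h_2) = -113/279. So g'(0) = -523/93.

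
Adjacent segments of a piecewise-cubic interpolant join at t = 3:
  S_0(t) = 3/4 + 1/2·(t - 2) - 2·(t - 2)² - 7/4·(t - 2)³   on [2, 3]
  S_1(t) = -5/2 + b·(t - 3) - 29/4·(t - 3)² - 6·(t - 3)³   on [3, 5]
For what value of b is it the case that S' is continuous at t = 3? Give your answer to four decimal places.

-8.7500

S_0'(t) = 1/2 - 4·(t - 2) - 21/4·(t - 2)², so S_0'(3) = -35/4. On the right, S_1'(3) = b, so b = -35/4.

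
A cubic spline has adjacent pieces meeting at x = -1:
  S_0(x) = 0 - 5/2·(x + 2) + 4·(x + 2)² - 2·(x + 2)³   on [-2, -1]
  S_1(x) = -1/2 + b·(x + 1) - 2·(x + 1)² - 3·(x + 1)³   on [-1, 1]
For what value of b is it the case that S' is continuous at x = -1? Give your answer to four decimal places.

-0.5000

S_0'(x) = -5/2 + 8·(x + 2) - 6·(x + 2)², so S_0'(-1) = -1/2. On the right, S_1'(-1) = b, so b = -1/2.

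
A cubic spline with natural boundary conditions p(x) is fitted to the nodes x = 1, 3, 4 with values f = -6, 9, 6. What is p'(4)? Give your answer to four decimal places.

-4.7500

Let m_i = p''(x_i). Step sizes h_i = 2, 1; slopes of the chords Δ_i = (y_(i+1) - y_i)/h_i = 15/2, -3.
  2·m_0 + 6·m_1 + 1·m_2 = 6(Δ_1 - Δ_0) = -63
Natural end conditions: m_0 = m_2 = 0.
Solving: m_0 = 0, m_1 = -21/2, m_2 = 0.
On [3, 4], p'(x) = b_1 + 2c_1·(x - 3) + 3d_1·(x - 3)² with b_1 = Δ_1 - h_1(2m_1 + m_2)/6 = 1/2, c_1 = m_1/2 = -21/4, d_1 = (m_2 - m_1)/(6h_1) = 7/4. So p'(4) = -19/4.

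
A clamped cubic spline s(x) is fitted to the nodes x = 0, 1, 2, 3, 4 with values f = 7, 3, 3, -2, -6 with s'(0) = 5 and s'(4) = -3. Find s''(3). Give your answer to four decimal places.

Let M_i = s''(x_i). Step sizes h_i = 1, 1, 1, 1; slopes of the chords Δ_i = (y_(i+1) - y_i)/h_i = -4, 0, -5, -4.
  1·M_0 + 4·M_1 + 1·M_2 = 6(Δ_1 - Δ_0) = 24
  1·M_1 + 4·M_2 + 1·M_3 = 6(Δ_2 - Δ_1) = -30
  1·M_2 + 4·M_3 + 1·M_4 = 6(Δ_3 - Δ_2) = 6
Clamped end conditions give two more equations: 2h_0·M_0 + h_0·M_1 = 6(Δ_0 - s'(0)) = -54 and h_3·M_3 + 2h_3·M_4 = 6(s'(4) - Δ_3) = 6.
Hence M_0 = -1013/28, M_1 = 257/14, M_2 = -53/4, M_3 = 65/14, M_4 = 19/28.

4.6429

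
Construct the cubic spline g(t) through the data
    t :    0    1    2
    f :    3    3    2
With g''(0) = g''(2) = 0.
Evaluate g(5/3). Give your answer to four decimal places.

2.4074

Write σ_i for g''(x_i). With h_i = 1, 1 and divided differences Δ_i = 0, -1, the continuity of g' gives the tridiagonal system
  1·σ_0 + 4·σ_1 + 1·σ_2 = 6(Δ_1 - Δ_0) = -6
Natural end conditions: σ_0 = σ_2 = 0.
Hence σ_0 = 0, σ_1 = -3/2, σ_2 = 0.
On [1, 2], g(t) = 3 - 1/2·(t - 1) - 3/4·(t - 1)² + 1/4·(t - 1)³.
With (t - 1) = 2/3: g(5/3) = 65/27.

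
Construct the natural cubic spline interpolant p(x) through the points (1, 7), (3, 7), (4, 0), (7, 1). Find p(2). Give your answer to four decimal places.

Write σ_i for p''(x_i). With h_i = 2, 1, 3 and divided differences Δ_i = 0, -7, 1/3, the continuity of p' gives the tridiagonal system
  2·σ_0 + 6·σ_1 + 1·σ_2 = 6(Δ_1 - Δ_0) = -42
  1·σ_1 + 8·σ_2 + 3·σ_3 = 6(Δ_2 - Δ_1) = 44
Natural end conditions: σ_0 = σ_3 = 0.
Forward elimination and back-substitution give σ_0 = 0, σ_1 = -380/47, σ_2 = 306/47, σ_3 = 0.
On [1, 3], p(x) = 7 + 380/141·(x - 1) + 0·(x - 1)² - 95/141·(x - 1)³.
With (x - 1) = 1: p(2) = 424/47.

9.0213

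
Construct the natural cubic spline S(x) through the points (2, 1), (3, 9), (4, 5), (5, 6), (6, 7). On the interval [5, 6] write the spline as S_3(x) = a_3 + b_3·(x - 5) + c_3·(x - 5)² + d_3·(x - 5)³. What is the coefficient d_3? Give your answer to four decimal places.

Write M_i for S''(x_i). With h_i = 1, 1, 1, 1 and divided differences Δ_i = 8, -4, 1, 1, the continuity of S' gives the tridiagonal system
  1·M_0 + 4·M_1 + 1·M_2 = 6(Δ_1 - Δ_0) = -72
  1·M_1 + 4·M_2 + 1·M_3 = 6(Δ_2 - Δ_1) = 30
  1·M_2 + 4·M_3 + 1·M_4 = 6(Δ_3 - Δ_2) = 0
Natural end conditions: M_0 = M_4 = 0.
Solving: M_0 = 0, M_1 = -150/7, M_2 = 96/7, M_3 = -24/7, M_4 = 0.
On [5, 6], with S_3(x) = a_3 + b_3·(x - 5) + c_3·(x - 5)² + d_3·(x - 5)³: c_3 = M_3/2 = -12/7, d_3 = (M_4 - M_3)/(6h_3) = 4/7, b_3 = Δ_3 - h_3(2M_3 + M_4)/6 = 15/7.

0.5714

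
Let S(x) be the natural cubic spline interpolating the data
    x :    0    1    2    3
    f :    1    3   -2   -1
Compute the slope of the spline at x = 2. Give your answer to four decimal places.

Write M_i for S''(x_i). With h_i = 1, 1, 1 and divided differences Δ_i = 2, -5, 1, the continuity of S' gives the tridiagonal system
  1·M_0 + 4·M_1 + 1·M_2 = 6(Δ_1 - Δ_0) = -42
  1·M_1 + 4·M_2 + 1·M_3 = 6(Δ_2 - Δ_1) = 36
Natural end conditions: M_0 = M_3 = 0.
Solving: M_0 = 0, M_1 = -68/5, M_2 = 62/5, M_3 = 0.
On [2, 3], S'(x) = b_2 + 2c_2·(x - 2) + 3d_2·(x - 2)² with b_2 = Δ_2 - h_2(2M_2 + M_3)/6 = -47/15, c_2 = M_2/2 = 31/5, d_2 = (M_3 - M_2)/(6h_2) = -31/15. So S'(2) = -47/15.

-3.1333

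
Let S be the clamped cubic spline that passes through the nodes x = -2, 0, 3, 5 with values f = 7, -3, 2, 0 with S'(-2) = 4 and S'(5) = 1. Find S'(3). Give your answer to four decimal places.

0.7708

Let M_i = S''(x_i). Step sizes h_i = 2, 3, 2; slopes of the chords Δ_i = (y_(i+1) - y_i)/h_i = -5, 5/3, -1.
  2·M_0 + 10·M_1 + 3·M_2 = 6(Δ_1 - Δ_0) = 40
  3·M_1 + 10·M_2 + 2·M_3 = 6(Δ_2 - Δ_1) = -16
Clamped end conditions give two more equations: 2h_0·M_0 + h_0·M_1 = 6(Δ_0 - S'(-2)) = -54 and h_2·M_2 + 2h_2·M_3 = 6(S'(5) - Δ_2) = 12.
Hence M_0 = -871/48, M_1 = 223/24, M_2 = -133/24, M_3 = 277/48.
On [3, 5], S'(x) = b_2 + 2c_2·(x - 3) + 3d_2·(x - 3)² with b_2 = Δ_2 - h_2(2M_2 + M_3)/6 = 37/48, c_2 = M_2/2 = -133/48, d_2 = (M_3 - M_2)/(6h_2) = 181/192. So S'(3) = 37/48.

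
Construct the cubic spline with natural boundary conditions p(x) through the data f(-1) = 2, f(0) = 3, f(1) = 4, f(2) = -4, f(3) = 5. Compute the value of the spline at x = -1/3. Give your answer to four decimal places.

2.3161

With M_i denoting the second derivative at x_i, h_i = 1, 1, 1, 1, and Δ_i = (y_(i+1) − y_i)/h_i = 1, 1, -8, 9:
  1·M_0 + 4·M_1 + 1·M_2 = 6(Δ_1 - Δ_0) = 0
  1·M_1 + 4·M_2 + 1·M_3 = 6(Δ_2 - Δ_1) = -54
  1·M_2 + 4·M_3 + 1·M_4 = 6(Δ_3 - Δ_2) = 102
Natural end conditions: M_0 = M_4 = 0.
Solving: M_0 = 0, M_1 = 159/28, M_2 = -159/7, M_3 = 873/28, M_4 = 0.
On [-1, 0], p(x) = 2 + 3/56·(x + 1) + 0·(x + 1)² + 53/56·(x + 1)³.
With (x + 1) = 2/3: p(-1/3) = 1751/756.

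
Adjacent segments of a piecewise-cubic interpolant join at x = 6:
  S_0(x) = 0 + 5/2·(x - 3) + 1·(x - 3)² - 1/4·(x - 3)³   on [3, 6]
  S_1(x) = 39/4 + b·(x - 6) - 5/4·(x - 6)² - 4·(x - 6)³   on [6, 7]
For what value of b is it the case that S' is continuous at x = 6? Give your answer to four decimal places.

S_0'(x) = 5/2 + 2·(x - 3) - 3/4·(x - 3)², so S_0'(6) = 7/4. On the right, S_1'(6) = b, so b = 7/4.

1.7500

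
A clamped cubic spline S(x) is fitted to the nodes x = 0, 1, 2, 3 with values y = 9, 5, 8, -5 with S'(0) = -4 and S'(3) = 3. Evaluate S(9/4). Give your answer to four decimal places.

Put M_i = S'' at the i-th knot. Here h = (1, 1, 1) and Δ = (-4, 3, -13), so the interior equations h_(i-1)·M_(i-1) + 2(h_(i-1)+h_i)·M_i + h_i·M_(i+1) = 6(Δ_i − Δ_(i-1)) read
  1·M_0 + 4·M_1 + 1·M_2 = 6(Δ_1 - Δ_0) = 42
  1·M_1 + 4·M_2 + 1·M_3 = 6(Δ_2 - Δ_1) = -96
Clamped end conditions give two more equations: 2h_0·M_0 + h_0·M_1 = 6(Δ_0 - S'(0)) = 0 and h_2·M_2 + 2h_2·M_3 = 6(S'(3) - Δ_2) = 96.
Forward elimination and back-substitution give M_0 = -194/15, M_1 = 388/15, M_2 = -728/15, M_3 = 1084/15.
On [2, 3], S(x) = 8 - 133/15·(x - 2) - 364/15·(x - 2)² + 302/15·(x - 2)³.
With (x - 2) = 1/4: S(9/4) = 733/160.

4.5813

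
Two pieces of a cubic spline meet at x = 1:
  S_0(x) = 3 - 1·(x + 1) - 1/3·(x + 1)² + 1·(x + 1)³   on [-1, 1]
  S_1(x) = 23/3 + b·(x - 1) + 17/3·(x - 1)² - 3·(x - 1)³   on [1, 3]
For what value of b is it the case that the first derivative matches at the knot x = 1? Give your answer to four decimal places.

S_0'(x) = -1 - 2/3·(x + 1) + 3·(x + 1)², so S_0'(1) = 29/3. On the right, S_1'(1) = b, so b = 29/3.

9.6667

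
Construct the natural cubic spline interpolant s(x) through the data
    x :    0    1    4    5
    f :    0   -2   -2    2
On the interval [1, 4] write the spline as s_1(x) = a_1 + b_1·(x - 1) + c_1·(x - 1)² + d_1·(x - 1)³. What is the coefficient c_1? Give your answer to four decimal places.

Put M_i = s'' at the i-th knot. Here h = (1, 3, 1) and Δ = (-2, 0, 4), so the interior equations h_(i-1)·M_(i-1) + 2(h_(i-1)+h_i)·M_i + h_i·M_(i+1) = 6(Δ_i − Δ_(i-1)) read
  1·M_0 + 8·M_1 + 3·M_2 = 6(Δ_1 - Δ_0) = 12
  3·M_1 + 8·M_2 + 1·M_3 = 6(Δ_2 - Δ_1) = 24
Natural end conditions: M_0 = M_3 = 0.
Solving the tridiagonal system: M_0 = 0, M_1 = 24/55, M_2 = 156/55, M_3 = 0.
On [1, 4], with s_1(x) = a_1 + b_1·(x - 1) + c_1·(x - 1)² + d_1·(x - 1)³: c_1 = M_1/2 = 12/55, d_1 = (M_2 - M_1)/(6h_1) = 2/15, b_1 = Δ_1 - h_1(2M_1 + M_2)/6 = -102/55.

0.2182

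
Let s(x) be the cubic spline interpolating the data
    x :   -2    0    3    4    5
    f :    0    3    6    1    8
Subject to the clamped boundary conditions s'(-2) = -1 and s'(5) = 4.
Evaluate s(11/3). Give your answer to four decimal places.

Write m_i for s''(x_i). With h_i = 2, 3, 1, 1 and divided differences Δ_i = 3/2, 1, -5, 7, the continuity of s' gives the tridiagonal system
  2·m_0 + 10·m_1 + 3·m_2 = 6(Δ_1 - Δ_0) = -3
  3·m_1 + 8·m_2 + 1·m_3 = 6(Δ_2 - Δ_1) = -36
  1·m_2 + 4·m_3 + 1·m_4 = 6(Δ_3 - Δ_2) = 72
Clamped end conditions give two more equations: 2h_0·m_0 + h_0·m_1 = 6(Δ_0 - s'(-2)) = 15 and h_3·m_3 + 2h_3·m_4 = 6(s'(5) - Δ_3) = -18.
Solving the tridiagonal system: m_0 = 555/188, m_1 = 75/47, m_2 = -779/94, m_3 = 1199/47, m_4 = -2045/94.
On [3, 4], s(x) = 6 - 305/47·(x - 3) - 779/188·(x - 3)² + 1059/188·(x - 3)³.
With (x - 3) = 2/3: s(11/3) = 635/423.

1.5012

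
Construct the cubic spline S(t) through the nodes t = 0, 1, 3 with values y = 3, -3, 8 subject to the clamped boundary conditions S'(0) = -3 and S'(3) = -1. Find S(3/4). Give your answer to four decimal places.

-1.9102

Let m_i = S''(x_i). Step sizes h_i = 1, 2; slopes of the chords Δ_i = (y_(i+1) - y_i)/h_i = -6, 11/2.
  1·m_0 + 6·m_1 + 2·m_2 = 6(Δ_1 - Δ_0) = 69
Clamped end conditions give two more equations: 2h_0·m_0 + h_0·m_1 = 6(Δ_0 - S'(0)) = -18 and h_1·m_1 + 2h_1·m_2 = 6(S'(3) - Δ_1) = -39.
Solving the tridiagonal system: m_0 = -119/6, m_1 = 65/3, m_2 = -247/12.
On [0, 1], S(t) = 3 - 3·t - 119/12·t² + 83/12·t³.
With t = 3/4: S(3/4) = -489/256.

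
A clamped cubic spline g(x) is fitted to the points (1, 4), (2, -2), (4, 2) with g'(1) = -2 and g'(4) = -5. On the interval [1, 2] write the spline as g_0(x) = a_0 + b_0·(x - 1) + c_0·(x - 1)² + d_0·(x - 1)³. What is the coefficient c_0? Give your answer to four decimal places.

With M_i denoting the second derivative at x_i, h_i = 1, 2, and Δ_i = (y_(i+1) − y_i)/h_i = -6, 2:
  1·M_0 + 6·M_1 + 2·M_2 = 6(Δ_1 - Δ_0) = 48
Clamped end conditions give two more equations: 2h_0·M_0 + h_0·M_1 = 6(Δ_0 - g'(1)) = -24 and h_1·M_1 + 2h_1·M_2 = 6(g'(4) - Δ_1) = -42.
Hence M_0 = -21, M_1 = 18, M_2 = -39/2.
On [1, 2], with g_0(x) = a_0 + b_0·(x - 1) + c_0·(x - 1)² + d_0·(x - 1)³: c_0 = M_0/2 = -21/2, d_0 = (M_1 - M_0)/(6h_0) = 13/2, b_0 = Δ_0 - h_0(2M_0 + M_1)/6 = -2.

-10.5000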